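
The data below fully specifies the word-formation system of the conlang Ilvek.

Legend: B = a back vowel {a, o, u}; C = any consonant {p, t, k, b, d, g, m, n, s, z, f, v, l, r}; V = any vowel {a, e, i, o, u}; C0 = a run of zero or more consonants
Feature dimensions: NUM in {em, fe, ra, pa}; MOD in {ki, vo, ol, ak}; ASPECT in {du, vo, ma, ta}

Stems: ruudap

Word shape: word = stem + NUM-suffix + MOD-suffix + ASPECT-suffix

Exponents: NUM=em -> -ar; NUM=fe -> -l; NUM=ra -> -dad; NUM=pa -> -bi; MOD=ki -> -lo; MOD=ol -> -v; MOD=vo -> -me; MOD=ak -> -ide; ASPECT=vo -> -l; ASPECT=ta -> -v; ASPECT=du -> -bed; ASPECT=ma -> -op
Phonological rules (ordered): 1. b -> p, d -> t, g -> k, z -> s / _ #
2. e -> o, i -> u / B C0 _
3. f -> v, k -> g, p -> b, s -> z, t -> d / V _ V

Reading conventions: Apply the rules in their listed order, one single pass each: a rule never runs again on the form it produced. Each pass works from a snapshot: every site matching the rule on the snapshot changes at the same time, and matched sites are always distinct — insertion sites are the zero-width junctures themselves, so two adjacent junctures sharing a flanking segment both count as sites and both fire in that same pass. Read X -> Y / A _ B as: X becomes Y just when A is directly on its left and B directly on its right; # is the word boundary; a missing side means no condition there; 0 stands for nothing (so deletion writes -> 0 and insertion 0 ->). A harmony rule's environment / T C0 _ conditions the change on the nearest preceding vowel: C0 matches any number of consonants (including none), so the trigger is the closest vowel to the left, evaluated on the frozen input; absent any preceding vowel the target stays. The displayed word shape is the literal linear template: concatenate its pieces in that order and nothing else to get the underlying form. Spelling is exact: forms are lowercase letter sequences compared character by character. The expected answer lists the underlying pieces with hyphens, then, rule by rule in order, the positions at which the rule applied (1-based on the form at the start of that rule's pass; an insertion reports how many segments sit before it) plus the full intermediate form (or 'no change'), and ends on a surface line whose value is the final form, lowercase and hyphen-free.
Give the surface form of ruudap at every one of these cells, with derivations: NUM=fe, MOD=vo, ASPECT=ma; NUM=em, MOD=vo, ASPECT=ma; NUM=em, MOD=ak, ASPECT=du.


cell NUM=fe, MOD=vo, ASPECT=ma:
underlying: ruudap-l-me-op
1. b -> p, d -> t, g -> k, z -> s / _ #: no change
2. e -> o, i -> u / B C0 _: fires at position(s) 9: ruudaplmoop
3. f -> v, k -> g, p -> b, s -> z, t -> d / V _ V: no change
surface: ruudaplmoop

cell NUM=em, MOD=vo, ASPECT=ma:
underlying: ruudap-ar-me-op
1. b -> p, d -> t, g -> k, z -> s / _ #: no change
2. e -> o, i -> u / B C0 _: fires at position(s) 10: ruudaparmoop
3. f -> v, k -> g, p -> b, s -> z, t -> d / V _ V: fires at position(s) 6: ruudabarmoop
surface: ruudabarmoop

cell NUM=em, MOD=ak, ASPECT=du:
underlying: ruudap-ar-ide-bed
1. b -> p, d -> t, g -> k, z -> s / _ #: fires at position(s) 14: ruudaparidebet
2. e -> o, i -> u / B C0 _: fires at position(s) 9: ruudaparudebet
3. f -> v, k -> g, p -> b, s -> z, t -> d / V _ V: fires at position(s) 6: ruudabarudebet
surface: ruudabarudebet


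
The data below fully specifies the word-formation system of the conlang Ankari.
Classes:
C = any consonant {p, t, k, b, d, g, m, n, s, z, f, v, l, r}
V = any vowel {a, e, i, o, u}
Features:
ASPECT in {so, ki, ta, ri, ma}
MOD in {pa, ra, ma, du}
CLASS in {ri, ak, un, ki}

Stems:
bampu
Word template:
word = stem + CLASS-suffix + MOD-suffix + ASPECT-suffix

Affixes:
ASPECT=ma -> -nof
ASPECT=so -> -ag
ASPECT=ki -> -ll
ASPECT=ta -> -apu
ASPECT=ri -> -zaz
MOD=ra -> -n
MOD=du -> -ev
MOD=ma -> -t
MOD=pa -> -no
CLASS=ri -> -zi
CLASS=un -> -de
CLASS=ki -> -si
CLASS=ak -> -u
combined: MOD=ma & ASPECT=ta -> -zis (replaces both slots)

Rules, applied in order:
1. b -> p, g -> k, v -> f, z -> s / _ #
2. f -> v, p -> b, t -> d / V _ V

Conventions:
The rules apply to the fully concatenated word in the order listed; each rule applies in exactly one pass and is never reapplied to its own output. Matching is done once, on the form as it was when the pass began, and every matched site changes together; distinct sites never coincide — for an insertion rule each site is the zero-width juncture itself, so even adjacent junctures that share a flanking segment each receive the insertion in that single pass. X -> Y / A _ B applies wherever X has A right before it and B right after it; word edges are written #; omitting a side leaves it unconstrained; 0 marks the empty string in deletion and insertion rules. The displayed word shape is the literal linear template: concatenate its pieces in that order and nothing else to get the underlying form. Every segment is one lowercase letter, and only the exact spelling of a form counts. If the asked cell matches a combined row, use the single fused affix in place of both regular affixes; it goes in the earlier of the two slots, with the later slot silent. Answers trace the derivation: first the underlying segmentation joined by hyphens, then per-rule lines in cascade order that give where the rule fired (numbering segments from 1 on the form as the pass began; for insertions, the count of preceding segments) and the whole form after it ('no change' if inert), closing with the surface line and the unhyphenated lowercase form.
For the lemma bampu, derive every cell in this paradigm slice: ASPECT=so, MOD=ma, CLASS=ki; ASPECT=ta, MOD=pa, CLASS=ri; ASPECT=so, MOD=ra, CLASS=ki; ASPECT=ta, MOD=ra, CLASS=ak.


cell ASPECT=so, MOD=ma, CLASS=ki:
underlying: bampu-si-t-ag
1. b -> p, g -> k, v -> f, z -> s / _ #: fires at position(s) 10: bampusitak
2. f -> v, p -> b, t -> d / V _ V: fires at position(s) 8: bampusidak
surface: bampusidak

cell ASPECT=ta, MOD=pa, CLASS=ri:
underlying: bampu-zi-no-apu
1. b -> p, g -> k, v -> f, z -> s / _ #: no change
2. f -> v, p -> b, t -> d / V _ V: fires at position(s) 11: bampuzinoabu
surface: bampuzinoabu

cell ASPECT=so, MOD=ra, CLASS=ki:
underlying: bampu-si-n-ag
1. b -> p, g -> k, v -> f, z -> s / _ #: fires at position(s) 10: bampusinak
2. f -> v, p -> b, t -> d / V _ V: no change
surface: bampusinak

cell ASPECT=ta, MOD=ra, CLASS=ak:
underlying: bampu-u-n-apu
1. b -> p, g -> k, v -> f, z -> s / _ #: no change
2. f -> v, p -> b, t -> d / V _ V: fires at position(s) 9: bampuunabu
surface: bampuunabu


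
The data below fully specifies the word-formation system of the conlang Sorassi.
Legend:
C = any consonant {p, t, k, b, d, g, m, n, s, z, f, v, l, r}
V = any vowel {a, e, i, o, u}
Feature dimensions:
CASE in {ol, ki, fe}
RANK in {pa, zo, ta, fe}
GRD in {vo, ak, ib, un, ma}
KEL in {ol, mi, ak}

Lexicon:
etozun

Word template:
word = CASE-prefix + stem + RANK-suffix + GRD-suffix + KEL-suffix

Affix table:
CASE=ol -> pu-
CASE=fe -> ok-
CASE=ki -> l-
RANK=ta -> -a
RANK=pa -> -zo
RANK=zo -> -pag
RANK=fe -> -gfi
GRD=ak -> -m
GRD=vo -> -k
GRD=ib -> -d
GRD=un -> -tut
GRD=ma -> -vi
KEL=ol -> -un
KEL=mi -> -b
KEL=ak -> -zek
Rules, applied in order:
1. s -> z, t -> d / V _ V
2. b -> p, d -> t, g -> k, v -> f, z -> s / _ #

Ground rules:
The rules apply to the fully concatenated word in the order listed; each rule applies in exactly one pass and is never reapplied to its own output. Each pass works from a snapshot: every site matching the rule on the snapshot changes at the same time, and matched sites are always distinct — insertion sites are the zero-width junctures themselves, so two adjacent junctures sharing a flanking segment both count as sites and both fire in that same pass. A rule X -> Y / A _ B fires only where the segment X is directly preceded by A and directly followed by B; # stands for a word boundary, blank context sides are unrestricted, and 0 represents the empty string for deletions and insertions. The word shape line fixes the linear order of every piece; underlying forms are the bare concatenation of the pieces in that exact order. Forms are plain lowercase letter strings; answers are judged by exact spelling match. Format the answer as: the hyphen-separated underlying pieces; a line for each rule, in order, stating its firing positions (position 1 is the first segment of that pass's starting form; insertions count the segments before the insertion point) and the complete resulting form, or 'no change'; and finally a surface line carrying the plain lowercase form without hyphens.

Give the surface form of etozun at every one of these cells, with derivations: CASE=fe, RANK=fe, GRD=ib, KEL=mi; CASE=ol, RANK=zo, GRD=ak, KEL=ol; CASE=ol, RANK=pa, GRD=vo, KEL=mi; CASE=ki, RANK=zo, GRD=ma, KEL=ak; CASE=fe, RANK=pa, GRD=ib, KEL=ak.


cell CASE=fe, RANK=fe, GRD=ib, KEL=mi:
underlying: ok-etozun-gfi-d-b
1. s -> z, t -> d / V _ V: fires at position(s) 4: okedozungfidb
2. b -> p, d -> t, g -> k, v -> f, z -> s / _ #: fires at position(s) 13: okedozungfidp
surface: okedozungfidp

cell CASE=ol, RANK=zo, GRD=ak, KEL=ol:
underlying: pu-etozun-pag-m-un
1. s -> z, t -> d / V _ V: fires at position(s) 4: puedozunpagmun
2. b -> p, d -> t, g -> k, v -> f, z -> s / _ #: no change
surface: puedozunpagmun

cell CASE=ol, RANK=pa, GRD=vo, KEL=mi:
underlying: pu-etozun-zo-k-b
1. s -> z, t -> d / V _ V: fires at position(s) 4: puedozunzokb
2. b -> p, d -> t, g -> k, v -> f, z -> s / _ #: fires at position(s) 12: puedozunzokp
surface: puedozunzokp

cell CASE=ki, RANK=zo, GRD=ma, KEL=ak:
underlying: l-etozun-pag-vi-zek
1. s -> z, t -> d / V _ V: fires at position(s) 3: ledozunpagvizek
2. b -> p, d -> t, g -> k, v -> f, z -> s / _ #: no change
surface: ledozunpagvizek

cell CASE=fe, RANK=pa, GRD=ib, KEL=ak:
underlying: ok-etozun-zo-d-zek
1. s -> z, t -> d / V _ V: fires at position(s) 4: okedozunzodzek
2. b -> p, d -> t, g -> k, v -> f, z -> s / _ #: no change
surface: okedozunzodzek


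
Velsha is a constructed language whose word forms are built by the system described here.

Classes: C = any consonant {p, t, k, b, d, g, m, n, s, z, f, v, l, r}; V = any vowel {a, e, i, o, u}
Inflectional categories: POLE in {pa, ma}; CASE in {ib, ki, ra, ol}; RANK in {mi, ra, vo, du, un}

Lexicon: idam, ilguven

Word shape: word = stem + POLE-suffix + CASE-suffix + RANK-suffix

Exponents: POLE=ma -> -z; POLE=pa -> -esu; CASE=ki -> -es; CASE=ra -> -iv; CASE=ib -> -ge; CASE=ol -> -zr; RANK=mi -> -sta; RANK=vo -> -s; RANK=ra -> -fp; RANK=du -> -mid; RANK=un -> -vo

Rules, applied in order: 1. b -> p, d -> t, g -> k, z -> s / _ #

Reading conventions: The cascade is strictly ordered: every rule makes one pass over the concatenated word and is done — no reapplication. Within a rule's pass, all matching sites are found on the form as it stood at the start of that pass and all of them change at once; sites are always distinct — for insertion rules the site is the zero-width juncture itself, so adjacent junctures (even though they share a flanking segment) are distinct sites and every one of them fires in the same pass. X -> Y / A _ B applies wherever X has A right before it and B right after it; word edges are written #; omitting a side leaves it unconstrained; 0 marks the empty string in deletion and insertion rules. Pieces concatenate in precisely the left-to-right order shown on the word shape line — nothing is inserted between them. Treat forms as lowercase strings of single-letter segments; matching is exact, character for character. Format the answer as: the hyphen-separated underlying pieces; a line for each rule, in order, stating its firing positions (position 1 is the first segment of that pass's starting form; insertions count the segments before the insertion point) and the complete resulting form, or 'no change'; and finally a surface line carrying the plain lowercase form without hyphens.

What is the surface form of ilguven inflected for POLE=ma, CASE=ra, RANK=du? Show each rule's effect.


underlying: ilguven-z-iv-mid
1. b -> p, d -> t, g -> k, z -> s / _ #: fires at position(s) 13: ilguvenzivmit
surface: ilguvenzivmit


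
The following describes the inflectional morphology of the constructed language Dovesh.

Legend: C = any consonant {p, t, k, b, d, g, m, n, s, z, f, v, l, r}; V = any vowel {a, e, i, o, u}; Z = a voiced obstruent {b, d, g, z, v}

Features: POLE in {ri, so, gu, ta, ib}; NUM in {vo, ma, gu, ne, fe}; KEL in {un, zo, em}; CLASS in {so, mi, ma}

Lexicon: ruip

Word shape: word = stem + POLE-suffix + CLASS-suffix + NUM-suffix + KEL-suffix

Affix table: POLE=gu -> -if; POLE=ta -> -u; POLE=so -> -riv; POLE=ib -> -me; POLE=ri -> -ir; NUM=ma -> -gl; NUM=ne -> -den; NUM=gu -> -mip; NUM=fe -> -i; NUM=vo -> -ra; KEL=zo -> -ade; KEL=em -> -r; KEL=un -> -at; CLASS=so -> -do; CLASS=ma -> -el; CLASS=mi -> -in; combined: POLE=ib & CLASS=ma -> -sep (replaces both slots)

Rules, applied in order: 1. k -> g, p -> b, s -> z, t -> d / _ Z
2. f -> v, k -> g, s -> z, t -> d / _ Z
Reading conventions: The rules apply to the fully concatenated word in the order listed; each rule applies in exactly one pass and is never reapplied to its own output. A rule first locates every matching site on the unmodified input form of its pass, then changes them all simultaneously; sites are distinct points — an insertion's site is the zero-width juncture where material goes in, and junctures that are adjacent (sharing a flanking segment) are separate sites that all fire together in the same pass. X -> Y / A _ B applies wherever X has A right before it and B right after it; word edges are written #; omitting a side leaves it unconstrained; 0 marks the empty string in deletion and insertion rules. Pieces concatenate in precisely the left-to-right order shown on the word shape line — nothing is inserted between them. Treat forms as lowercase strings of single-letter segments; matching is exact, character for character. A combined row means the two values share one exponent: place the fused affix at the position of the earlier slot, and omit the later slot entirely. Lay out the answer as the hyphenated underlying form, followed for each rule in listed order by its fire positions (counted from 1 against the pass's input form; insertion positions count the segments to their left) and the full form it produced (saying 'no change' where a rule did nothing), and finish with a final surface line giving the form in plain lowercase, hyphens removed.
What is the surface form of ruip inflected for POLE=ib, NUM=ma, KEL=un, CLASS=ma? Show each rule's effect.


underlying: ruip-sep-gl-at
1. k -> g, p -> b, s -> z, t -> d / _ Z: fires at position(s) 7: ruipsebglat
2. f -> v, k -> g, s -> z, t -> d / _ Z: no change
surface: ruipsebglat


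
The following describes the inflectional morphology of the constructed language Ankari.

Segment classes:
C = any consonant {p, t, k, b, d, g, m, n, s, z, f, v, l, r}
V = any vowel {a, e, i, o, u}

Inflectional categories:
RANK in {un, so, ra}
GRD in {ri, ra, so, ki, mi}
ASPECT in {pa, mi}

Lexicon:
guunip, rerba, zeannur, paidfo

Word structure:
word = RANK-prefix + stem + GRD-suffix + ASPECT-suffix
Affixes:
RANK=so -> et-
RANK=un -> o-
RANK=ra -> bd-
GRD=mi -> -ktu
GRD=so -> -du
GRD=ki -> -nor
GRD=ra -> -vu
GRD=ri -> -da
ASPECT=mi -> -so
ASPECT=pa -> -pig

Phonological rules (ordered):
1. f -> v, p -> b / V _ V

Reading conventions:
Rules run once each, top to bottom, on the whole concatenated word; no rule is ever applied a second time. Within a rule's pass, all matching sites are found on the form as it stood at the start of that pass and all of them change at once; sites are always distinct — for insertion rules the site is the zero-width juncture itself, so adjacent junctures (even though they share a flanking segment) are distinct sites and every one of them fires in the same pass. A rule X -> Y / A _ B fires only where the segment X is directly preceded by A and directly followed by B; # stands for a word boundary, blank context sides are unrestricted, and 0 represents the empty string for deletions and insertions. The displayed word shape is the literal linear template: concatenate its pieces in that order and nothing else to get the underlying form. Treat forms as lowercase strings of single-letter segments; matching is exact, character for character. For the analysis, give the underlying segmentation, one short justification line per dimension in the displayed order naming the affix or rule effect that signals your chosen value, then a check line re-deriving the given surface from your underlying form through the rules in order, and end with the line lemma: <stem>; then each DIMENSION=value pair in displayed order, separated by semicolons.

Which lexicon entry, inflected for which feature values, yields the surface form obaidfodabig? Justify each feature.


underlying: o-paidfo-da-pig
RANK=un - signalled by the affix o-
GRD=ri - signalled by the affix -da
ASPECT=pa - signalled by the affix -pig
check: opaidfodapig -> obaidfodabig
lemma: paidfo; RANK=un; GRD=ri; ASPECT=pa


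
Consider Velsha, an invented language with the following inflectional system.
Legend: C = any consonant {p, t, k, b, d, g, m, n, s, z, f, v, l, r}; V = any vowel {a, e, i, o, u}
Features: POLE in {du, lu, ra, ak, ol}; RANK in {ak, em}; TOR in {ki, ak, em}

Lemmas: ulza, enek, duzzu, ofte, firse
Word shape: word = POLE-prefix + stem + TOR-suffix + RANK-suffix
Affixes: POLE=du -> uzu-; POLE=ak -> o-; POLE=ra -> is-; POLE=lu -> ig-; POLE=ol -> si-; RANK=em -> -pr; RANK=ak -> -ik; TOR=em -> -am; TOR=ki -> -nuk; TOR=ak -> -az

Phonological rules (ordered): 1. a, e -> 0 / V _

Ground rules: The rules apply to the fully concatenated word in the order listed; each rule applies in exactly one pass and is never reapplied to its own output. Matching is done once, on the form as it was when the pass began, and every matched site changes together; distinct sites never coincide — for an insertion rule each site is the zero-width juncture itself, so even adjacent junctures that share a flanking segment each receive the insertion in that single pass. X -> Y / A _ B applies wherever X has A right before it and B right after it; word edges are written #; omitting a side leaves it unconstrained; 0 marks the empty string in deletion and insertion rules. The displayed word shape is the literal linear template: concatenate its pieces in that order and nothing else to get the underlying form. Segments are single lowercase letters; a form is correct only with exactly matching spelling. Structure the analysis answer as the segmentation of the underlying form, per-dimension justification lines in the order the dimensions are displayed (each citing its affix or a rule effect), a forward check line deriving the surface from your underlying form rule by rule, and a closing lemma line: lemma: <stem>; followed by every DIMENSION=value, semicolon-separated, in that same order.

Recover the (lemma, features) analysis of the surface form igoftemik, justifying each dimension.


underlying: ig-ofte-am-ik
POLE=lu - signalled by the affix ig-
RANK=ak - signalled by the affix -ik
TOR=em - signalled by the affix -am
check: igofteamik -> igoftemik
lemma: ofte; POLE=lu; RANK=ak; TOR=em


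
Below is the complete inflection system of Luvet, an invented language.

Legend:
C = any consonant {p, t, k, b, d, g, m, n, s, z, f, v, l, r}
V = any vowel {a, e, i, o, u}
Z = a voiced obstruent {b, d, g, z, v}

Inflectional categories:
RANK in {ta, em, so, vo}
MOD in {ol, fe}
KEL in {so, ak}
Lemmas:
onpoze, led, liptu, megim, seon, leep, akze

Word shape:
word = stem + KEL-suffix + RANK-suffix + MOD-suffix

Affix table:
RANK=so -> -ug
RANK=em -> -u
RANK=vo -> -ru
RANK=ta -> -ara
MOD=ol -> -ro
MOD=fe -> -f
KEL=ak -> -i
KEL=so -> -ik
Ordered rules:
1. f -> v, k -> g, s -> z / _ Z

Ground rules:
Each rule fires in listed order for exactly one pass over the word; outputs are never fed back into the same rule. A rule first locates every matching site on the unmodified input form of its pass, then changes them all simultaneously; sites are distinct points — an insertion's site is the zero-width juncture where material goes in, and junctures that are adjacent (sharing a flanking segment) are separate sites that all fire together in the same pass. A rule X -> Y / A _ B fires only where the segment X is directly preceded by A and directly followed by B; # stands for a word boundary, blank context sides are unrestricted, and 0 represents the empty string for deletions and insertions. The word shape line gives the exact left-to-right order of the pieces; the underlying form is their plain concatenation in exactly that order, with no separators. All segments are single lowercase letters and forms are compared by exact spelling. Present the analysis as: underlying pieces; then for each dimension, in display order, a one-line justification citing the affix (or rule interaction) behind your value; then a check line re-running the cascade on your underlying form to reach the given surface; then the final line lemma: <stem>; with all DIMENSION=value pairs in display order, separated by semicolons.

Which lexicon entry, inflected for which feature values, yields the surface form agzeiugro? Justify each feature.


underlying: akze-i-ug-ro
RANK=so - signalled by the affix -ug
MOD=ol - signalled by the affix -ro
KEL=ak - signalled by the affix -i
check: akzeiugro -> agzeiugro
lemma: akze; RANK=so; MOD=ol; KEL=ak


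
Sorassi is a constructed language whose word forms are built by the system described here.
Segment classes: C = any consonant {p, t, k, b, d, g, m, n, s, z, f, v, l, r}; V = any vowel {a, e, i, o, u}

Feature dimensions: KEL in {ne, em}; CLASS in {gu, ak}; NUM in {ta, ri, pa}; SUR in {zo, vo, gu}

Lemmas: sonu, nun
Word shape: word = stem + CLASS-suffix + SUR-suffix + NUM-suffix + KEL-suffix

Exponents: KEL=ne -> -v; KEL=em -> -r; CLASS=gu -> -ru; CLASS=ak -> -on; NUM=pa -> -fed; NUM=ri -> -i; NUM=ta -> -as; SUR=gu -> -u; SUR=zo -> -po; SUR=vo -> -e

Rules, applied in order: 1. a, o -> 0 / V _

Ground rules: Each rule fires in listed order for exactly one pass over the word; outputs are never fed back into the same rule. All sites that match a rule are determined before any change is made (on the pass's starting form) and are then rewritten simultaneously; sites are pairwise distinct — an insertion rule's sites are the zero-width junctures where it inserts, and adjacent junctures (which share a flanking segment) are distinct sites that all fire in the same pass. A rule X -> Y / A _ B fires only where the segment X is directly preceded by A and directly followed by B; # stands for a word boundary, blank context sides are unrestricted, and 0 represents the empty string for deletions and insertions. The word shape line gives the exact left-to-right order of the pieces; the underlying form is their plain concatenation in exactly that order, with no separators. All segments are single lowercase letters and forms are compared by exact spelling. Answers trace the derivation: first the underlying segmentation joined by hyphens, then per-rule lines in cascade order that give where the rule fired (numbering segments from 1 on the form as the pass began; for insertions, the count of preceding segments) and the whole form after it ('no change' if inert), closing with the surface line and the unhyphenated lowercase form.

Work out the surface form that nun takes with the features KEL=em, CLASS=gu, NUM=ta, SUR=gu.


underlying: nun-ru-u-as-r
1. a, o -> 0 / V _: fires at position(s) 7: nunruusr
surface: nunruusr


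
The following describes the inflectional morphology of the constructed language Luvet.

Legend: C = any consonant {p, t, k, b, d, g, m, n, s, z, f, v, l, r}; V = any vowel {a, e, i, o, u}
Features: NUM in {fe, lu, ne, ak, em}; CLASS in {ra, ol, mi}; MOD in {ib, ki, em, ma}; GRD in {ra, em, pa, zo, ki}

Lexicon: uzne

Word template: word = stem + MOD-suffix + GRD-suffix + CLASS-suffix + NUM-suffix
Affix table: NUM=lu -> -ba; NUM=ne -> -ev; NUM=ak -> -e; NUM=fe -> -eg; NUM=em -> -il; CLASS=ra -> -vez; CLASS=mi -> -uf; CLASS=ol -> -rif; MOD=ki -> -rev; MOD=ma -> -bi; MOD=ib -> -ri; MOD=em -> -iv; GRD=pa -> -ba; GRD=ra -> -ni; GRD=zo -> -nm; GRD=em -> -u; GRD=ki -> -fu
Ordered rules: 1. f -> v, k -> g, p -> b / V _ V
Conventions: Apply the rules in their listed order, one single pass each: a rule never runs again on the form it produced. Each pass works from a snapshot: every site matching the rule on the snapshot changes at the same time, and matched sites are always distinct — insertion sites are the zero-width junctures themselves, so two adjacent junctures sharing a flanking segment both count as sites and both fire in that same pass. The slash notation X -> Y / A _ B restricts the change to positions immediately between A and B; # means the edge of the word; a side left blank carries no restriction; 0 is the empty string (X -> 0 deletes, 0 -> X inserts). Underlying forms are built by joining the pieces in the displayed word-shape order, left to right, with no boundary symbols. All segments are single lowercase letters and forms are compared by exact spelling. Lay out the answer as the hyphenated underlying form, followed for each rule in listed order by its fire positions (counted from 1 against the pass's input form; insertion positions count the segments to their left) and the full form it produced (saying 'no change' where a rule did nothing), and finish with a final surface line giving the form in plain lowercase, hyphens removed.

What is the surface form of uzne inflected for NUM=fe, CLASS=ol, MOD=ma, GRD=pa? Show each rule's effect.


underlying: uzne-bi-ba-rif-eg
1. f -> v, k -> g, p -> b / V _ V: fires at position(s) 11: uznebibariveg
surface: uznebibariveg


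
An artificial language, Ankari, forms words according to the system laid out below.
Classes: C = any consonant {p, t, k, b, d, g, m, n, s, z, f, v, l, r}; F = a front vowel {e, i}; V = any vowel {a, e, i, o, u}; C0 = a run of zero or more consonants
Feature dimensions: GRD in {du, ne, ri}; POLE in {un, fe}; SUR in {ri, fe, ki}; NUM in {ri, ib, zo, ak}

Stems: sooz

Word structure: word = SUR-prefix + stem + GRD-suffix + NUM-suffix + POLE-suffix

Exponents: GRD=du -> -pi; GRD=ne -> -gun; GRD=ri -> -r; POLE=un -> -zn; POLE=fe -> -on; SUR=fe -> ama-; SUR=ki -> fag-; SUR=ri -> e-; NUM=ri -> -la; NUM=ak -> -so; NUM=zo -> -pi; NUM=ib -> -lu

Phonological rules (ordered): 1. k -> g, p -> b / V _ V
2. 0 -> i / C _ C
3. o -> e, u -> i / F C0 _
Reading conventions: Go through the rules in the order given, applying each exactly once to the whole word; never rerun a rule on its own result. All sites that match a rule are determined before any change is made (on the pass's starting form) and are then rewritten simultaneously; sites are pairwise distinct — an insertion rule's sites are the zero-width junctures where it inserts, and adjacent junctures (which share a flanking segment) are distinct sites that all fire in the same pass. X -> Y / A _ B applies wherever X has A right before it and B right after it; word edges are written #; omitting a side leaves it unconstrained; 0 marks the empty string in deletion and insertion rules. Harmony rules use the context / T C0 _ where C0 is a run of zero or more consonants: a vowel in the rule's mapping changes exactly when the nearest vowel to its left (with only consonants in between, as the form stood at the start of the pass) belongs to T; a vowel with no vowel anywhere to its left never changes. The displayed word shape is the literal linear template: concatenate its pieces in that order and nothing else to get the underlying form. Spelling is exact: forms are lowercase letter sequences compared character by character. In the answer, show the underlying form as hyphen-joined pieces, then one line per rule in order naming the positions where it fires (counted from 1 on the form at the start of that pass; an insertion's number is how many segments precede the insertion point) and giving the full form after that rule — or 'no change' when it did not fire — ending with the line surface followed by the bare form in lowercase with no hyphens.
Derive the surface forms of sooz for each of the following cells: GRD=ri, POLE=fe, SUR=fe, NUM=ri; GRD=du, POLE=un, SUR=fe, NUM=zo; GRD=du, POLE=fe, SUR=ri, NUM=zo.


cell GRD=ri, POLE=fe, SUR=fe, NUM=ri:
underlying: ama-sooz-r-la-on
1. k -> g, p -> b / V _ V: no change
2. 0 -> i / C _ C: inserts after position(s) 7, 8: amasoozirilaon
3. o -> e, u -> i / F C0 _: no change
surface: amasoozirilaon

cell GRD=du, POLE=un, SUR=fe, NUM=zo:
underlying: ama-sooz-pi-pi-zn
1. k -> g, p -> b / V _ V: fires at position(s) 10: amasoozpibizn
2. 0 -> i / C _ C: inserts after position(s) 7, 12: amasoozipibizin
3. o -> e, u -> i / F C0 _: no change
surface: amasoozipibizin

cell GRD=du, POLE=fe, SUR=ri, NUM=zo:
underlying: e-sooz-pi-pi-on
1. k -> g, p -> b / V _ V: fires at position(s) 8: esoozpibion
2. 0 -> i / C _ C: inserts after position(s) 5: esoozipibion
3. o -> e, u -> i / F C0 _: fires at position(s) 3, 11: eseozipibien
surface: eseozipibien


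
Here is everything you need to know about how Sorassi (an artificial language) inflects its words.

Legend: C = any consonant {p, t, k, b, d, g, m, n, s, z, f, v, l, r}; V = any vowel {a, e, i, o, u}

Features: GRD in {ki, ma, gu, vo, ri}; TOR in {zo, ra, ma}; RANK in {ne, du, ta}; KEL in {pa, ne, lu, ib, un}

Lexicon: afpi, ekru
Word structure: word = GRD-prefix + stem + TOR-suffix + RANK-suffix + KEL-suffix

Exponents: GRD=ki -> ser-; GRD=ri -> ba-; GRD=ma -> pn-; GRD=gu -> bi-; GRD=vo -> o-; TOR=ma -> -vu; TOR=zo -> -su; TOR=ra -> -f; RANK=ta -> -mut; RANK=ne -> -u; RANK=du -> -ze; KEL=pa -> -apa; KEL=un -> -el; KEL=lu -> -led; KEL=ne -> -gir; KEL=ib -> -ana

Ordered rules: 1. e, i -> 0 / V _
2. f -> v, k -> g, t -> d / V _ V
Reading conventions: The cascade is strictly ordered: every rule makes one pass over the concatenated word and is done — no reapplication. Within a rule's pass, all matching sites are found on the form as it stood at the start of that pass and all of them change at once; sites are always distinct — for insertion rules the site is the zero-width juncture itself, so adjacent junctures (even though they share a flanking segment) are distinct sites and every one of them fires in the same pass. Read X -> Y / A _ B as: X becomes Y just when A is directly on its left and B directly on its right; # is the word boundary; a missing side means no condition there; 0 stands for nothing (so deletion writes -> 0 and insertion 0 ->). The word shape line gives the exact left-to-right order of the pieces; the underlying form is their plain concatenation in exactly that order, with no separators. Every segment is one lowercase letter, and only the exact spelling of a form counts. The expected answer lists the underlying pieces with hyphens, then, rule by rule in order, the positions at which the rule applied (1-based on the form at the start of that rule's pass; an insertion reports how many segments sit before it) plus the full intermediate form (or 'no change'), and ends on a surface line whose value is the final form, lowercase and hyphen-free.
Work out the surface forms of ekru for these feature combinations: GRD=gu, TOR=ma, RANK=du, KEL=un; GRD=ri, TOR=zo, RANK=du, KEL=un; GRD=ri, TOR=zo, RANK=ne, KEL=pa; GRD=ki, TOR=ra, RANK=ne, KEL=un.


cell GRD=gu, TOR=ma, RANK=du, KEL=un:
underlying: bi-ekru-vu-ze-el
1. e, i -> 0 / V _: fires at position(s) 3, 11: bikruvuzel
2. f -> v, k -> g, t -> d / V _ V: no change
surface: bikruvuzel

cell GRD=ri, TOR=zo, RANK=du, KEL=un:
underlying: ba-ekru-su-ze-el
1. e, i -> 0 / V _: fires at position(s) 3, 11: bakrusuzel
2. f -> v, k -> g, t -> d / V _ V: no change
surface: bakrusuzel

cell GRD=ri, TOR=zo, RANK=ne, KEL=pa:
underlying: ba-ekru-su-u-apa
1. e, i -> 0 / V _: fires at position(s) 3: bakrusuuapa
2. f -> v, k -> g, t -> d / V _ V: no change
surface: bakrusuuapa

cell GRD=ki, TOR=ra, RANK=ne, KEL=un:
underlying: ser-ekru-f-u-el
1. e, i -> 0 / V _: fires at position(s) 10: serekruful
2. f -> v, k -> g, t -> d / V _ V: fires at position(s) 8: serekruvul
surface: serekruvul


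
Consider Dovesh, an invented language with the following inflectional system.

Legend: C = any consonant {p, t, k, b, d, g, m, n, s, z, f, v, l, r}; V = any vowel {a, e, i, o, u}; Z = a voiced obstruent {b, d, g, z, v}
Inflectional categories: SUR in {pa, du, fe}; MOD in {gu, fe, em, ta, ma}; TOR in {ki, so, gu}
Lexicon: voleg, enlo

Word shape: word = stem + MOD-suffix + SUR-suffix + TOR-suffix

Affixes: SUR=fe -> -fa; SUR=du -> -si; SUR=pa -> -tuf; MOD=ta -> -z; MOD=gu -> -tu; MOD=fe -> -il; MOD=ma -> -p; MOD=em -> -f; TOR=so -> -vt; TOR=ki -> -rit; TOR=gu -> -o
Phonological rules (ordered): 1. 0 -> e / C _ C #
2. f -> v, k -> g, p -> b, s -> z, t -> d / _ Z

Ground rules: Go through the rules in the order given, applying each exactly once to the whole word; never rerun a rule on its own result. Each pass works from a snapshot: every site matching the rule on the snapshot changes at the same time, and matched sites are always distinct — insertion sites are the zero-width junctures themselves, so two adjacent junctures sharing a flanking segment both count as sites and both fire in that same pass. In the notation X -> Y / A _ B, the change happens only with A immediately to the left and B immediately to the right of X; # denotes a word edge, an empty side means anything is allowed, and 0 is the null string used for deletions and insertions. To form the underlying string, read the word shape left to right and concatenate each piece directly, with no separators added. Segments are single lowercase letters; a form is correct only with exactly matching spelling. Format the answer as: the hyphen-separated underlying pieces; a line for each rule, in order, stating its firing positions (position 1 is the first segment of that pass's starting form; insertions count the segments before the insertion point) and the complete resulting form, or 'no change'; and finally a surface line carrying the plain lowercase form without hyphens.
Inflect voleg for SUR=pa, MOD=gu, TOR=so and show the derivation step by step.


underlying: voleg-tu-tuf-vt
1. 0 -> e / C _ C #: inserts after position(s) 11: volegtutufvet
2. f -> v, k -> g, p -> b, s -> z, t -> d / _ Z: fires at position(s) 10: volegtutuvvet
surface: volegtutuvvet


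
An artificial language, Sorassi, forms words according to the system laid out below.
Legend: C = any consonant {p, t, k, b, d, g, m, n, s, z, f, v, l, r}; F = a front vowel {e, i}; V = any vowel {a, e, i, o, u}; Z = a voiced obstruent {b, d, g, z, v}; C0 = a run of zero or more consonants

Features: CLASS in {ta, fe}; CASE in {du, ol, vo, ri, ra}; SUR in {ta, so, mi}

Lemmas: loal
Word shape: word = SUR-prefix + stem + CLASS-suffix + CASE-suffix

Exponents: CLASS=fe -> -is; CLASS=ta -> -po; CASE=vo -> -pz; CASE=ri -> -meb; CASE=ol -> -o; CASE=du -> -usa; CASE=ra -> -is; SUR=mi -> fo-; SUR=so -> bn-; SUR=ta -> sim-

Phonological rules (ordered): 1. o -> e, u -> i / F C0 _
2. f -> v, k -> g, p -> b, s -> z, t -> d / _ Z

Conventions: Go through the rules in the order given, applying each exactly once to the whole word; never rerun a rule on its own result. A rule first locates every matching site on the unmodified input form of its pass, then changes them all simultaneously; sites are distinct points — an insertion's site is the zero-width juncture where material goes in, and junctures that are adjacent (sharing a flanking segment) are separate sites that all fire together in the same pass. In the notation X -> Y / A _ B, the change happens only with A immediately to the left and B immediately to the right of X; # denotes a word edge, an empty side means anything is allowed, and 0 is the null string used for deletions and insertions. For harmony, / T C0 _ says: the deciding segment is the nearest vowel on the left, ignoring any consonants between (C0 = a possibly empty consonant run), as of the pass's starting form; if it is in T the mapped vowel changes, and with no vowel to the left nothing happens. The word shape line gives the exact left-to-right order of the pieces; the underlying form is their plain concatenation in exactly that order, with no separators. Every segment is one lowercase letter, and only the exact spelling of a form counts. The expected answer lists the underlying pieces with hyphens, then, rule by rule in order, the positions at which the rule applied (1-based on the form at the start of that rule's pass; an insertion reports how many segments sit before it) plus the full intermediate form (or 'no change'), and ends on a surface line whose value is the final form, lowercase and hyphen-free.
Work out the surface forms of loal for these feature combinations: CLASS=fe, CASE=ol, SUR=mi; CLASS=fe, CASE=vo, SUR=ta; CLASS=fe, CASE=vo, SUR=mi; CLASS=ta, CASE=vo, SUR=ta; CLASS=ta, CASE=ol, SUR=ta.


cell CLASS=fe, CASE=ol, SUR=mi:
underlying: fo-loal-is-o
1. o -> e, u -> i / F C0 _: fires at position(s) 9: foloalise
2. f -> v, k -> g, p -> b, s -> z, t -> d / _ Z: no change
surface: foloalise

cell CLASS=fe, CASE=vo, SUR=ta:
underlying: sim-loal-is-pz
1. o -> e, u -> i / F C0 _: fires at position(s) 5: simlealispz
2. f -> v, k -> g, p -> b, s -> z, t -> d / _ Z: fires at position(s) 10: simlealisbz
surface: simlealisbz

cell CLASS=fe, CASE=vo, SUR=mi:
underlying: fo-loal-is-pz
1. o -> e, u -> i / F C0 _: no change
2. f -> v, k -> g, p -> b, s -> z, t -> d / _ Z: fires at position(s) 9: foloalisbz
surface: foloalisbz

cell CLASS=ta, CASE=vo, SUR=ta:
underlying: sim-loal-po-pz
1. o -> e, u -> i / F C0 _: fires at position(s) 5: simlealpopz
2. f -> v, k -> g, p -> b, s -> z, t -> d / _ Z: fires at position(s) 10: simlealpobz
surface: simlealpobz

cell CLASS=ta, CASE=ol, SUR=ta:
underlying: sim-loal-po-o
1. o -> e, u -> i / F C0 _: fires at position(s) 5: simlealpoo
2. f -> v, k -> g, p -> b, s -> z, t -> d / _ Z: no change
surface: simlealpoo


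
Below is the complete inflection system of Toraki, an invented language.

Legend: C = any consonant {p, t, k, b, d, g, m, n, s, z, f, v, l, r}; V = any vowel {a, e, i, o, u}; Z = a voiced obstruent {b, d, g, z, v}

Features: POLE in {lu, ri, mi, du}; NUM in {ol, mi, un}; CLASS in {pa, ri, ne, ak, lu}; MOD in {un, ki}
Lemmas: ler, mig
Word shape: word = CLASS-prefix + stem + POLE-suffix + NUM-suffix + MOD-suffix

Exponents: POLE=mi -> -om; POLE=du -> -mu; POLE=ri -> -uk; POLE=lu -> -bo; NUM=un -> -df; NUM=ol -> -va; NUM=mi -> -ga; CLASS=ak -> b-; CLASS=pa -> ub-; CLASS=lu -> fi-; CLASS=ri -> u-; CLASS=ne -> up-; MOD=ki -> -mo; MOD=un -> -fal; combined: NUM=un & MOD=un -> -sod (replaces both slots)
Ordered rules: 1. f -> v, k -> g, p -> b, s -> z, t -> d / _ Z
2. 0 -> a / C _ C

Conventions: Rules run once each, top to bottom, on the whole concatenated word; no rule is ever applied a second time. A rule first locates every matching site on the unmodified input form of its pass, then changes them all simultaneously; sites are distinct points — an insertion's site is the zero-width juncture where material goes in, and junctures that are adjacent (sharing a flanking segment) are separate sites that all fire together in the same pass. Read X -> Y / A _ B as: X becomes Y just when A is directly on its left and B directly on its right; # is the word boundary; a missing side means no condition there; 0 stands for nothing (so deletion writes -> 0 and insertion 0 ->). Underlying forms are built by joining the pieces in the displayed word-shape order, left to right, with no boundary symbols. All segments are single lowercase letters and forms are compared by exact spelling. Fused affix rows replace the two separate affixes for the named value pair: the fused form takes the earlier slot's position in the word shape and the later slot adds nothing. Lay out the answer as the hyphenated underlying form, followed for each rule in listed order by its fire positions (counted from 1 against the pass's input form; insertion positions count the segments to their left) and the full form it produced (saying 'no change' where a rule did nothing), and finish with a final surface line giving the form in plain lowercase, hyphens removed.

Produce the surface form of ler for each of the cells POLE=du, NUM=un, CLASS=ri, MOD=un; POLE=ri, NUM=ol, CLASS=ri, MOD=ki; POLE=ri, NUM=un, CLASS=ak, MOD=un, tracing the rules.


cell POLE=du, NUM=un, CLASS=ri, MOD=un:
underlying: u-ler-mu-sod
1. f -> v, k -> g, p -> b, s -> z, t -> d / _ Z: no change
2. 0 -> a / C _ C: inserts after position(s) 4: uleramusod
surface: uleramusod

cell POLE=ri, NUM=ol, CLASS=ri, MOD=ki:
underlying: u-ler-uk-va-mo
1. f -> v, k -> g, p -> b, s -> z, t -> d / _ Z: fires at position(s) 6: ulerugvamo
2. 0 -> a / C _ C: inserts after position(s) 6: ulerugavamo
surface: ulerugavamo

cell POLE=ri, NUM=un, CLASS=ak, MOD=un:
underlying: b-ler-uk-sod
1. f -> v, k -> g, p -> b, s -> z, t -> d / _ Z: no change
2. 0 -> a / C _ C: inserts after position(s) 1, 6: balerukasod
surface: balerukasod
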